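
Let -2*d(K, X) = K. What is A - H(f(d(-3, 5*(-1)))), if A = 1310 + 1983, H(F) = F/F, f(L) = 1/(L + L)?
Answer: 3292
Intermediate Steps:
d(K, X) = -K/2
f(L) = 1/(2*L)
H(F) = 1
A = 3293
A - H(f(d(-3, 5*(-1)))) = 3293 - 1*1 = 3293 - 1 = 3292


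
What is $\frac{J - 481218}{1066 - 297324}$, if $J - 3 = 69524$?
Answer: $\frac{411691}{296258} \approx 1.3896$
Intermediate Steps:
$J = 69527$ ($J = 3 + 69524 = 69527$)
$\frac{J - 481218}{1066 - 297324} = \frac{69527 - 481218}{1066 - 297324} = - \frac{411691}{-296258} = \left(-411691\right) \left(- \frac{1}{296258}\right) = \frac{411691}{296258}$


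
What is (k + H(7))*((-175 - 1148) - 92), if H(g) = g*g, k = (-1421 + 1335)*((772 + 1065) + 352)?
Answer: 266310075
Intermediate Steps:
k = -188254 (k = -86*(1837 + 352) = -86*2189 = -188254)
H(g) = g**2
(k + H(7))*((-175 - 1148) - 92) = (-188254 + 7**2)*((-175 - 1148) - 92) = (-188254 + 49)*(-1323 - 92) = -188205*(-1415) = 266310075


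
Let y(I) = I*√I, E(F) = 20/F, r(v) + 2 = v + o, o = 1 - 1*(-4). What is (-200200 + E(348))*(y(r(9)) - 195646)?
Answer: 3407643662170/87 - 139339160*√3/29 ≈ 3.9160e+10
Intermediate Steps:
o = 5 (o = 1 + 4 = 5)
r(v) = 3 + v (r(v) = -2 + (v + 5) = -2 + (5 + v) = 3 + v)
y(I) = I^(3/2)
(-200200 + E(348))*(y(r(9)) - 195646) = (-200200 + 20/348)*((3 + 9)^(3/2) - 195646) = (-200200 + 20*(1/348))*(12^(3/2) - 195646) = (-200200 + 5/87)*(24*√3 - 195646) = -17417395*(-195646 + 24*√3)/87 = 3407643662170/87 - 139339160*√3/29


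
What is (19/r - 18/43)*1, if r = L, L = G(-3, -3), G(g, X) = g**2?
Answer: 655/387 ≈ 1.6925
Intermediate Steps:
L = 9 (L = (-3)**2 = 9)
r = 9
(19/r - 18/43)*1 = (19/9 - 18/43)*1 = (655/387)*1 = 655/387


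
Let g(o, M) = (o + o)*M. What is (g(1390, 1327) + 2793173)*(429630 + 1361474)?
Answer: 11610353455232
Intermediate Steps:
g(o, M) = 2*M*o (g(o, M) = (2*o)*M = 2*M*o)
(g(1390, 1327) + 2793173)*(429630 + 1361474) = (2*1327*1390 + 2793173)*(429630 + 1361474) = (3689060 + 2793173)*1791104 = 6482233*1791104 = 11610353455232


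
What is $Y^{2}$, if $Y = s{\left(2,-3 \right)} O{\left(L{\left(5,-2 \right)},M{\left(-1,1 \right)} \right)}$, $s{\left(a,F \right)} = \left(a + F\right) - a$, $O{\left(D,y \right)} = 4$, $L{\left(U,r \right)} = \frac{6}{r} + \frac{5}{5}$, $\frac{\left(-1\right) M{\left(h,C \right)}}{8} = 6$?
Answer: $144$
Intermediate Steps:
$M{\left(h,C \right)} = -48$ ($M{\left(h,C \right)} = \left(-8\right) 6 = -48$)
$L{\left(U,r \right)} = 1 + \frac{6}{r}$ ($L{\left(U,r \right)} = \frac{6}{r} + 5 \cdot \frac{1}{5} = \frac{6}{r} + 1 = 1 + \frac{6}{r}$)
$s{\left(a,F \right)} = F$ ($s{\left(a,F \right)} = \left(F + a\right) - a = F$)
$Y = -12$ ($Y = \left(-3\right) 4 = -12$)
$Y^{2} = \left(-12\right)^{2} = 144$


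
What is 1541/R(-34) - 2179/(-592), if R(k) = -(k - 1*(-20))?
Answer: 471389/4144 ≈ 113.75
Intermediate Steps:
R(k) = -20 - k (R(k) = -(k + 20) = -(20 + k) = -20 - k)
1541/R(-34) - 2179/(-592) = 1541/(-20 - 1*(-34)) - 2179/(-592) = 1541/(-20 + 34) - 2179*(-1/592) = 1541/14 + 2179/592 = 471389/4144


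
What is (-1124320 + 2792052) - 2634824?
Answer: -967092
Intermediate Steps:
(-1124320 + 2792052) - 2634824 = 1667732 - 2634824 = -967092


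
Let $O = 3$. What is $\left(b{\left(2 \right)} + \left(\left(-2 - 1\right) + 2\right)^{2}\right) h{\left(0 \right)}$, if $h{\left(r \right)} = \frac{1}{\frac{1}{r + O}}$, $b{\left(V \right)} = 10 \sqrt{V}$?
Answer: $3 + 30 \sqrt{2} \approx 45.426$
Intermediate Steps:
$h{\left(r \right)} = 3 + r$ ($h{\left(r \right)} = \frac{1}{\frac{1}{r + 3}} = \frac{1}{\frac{1}{3 + r}} = 3 + r$)
$\left(b{\left(2 \right)} + \left(\left(-2 - 1\right) + 2\right)^{2}\right) h{\left(0 \right)} = \left(10 \sqrt{2} + \left(\left(-2 - 1\right) + 2\right)^{2}\right) \left(3 + 0\right) = \left(10 \sqrt{2} + \left(\left(-2 - 1\right) + 2\right)^{2}\right) 3 = \left(10 \sqrt{2} + \left(-3 + 2\right)^{2}\right) 3 = \left(10 \sqrt{2} + \left(-1\right)^{2}\right) 3 = \left(10 \sqrt{2} + 1\right) 3 = \left(1 + 10 \sqrt{2}\right) 3 = 3 + 30 \sqrt{2}$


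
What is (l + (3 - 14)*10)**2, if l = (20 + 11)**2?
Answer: 724201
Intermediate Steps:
l = 961 (l = 31**2 = 961)
(l + (3 - 14)*10)**2 = (961 + (3 - 14)*10)**2 = (961 - 11*10)**2 = (961 - 110)**2 = 851**2 = 724201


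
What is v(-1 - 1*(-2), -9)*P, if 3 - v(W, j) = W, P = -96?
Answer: -192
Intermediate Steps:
v(W, j) = 3 - W
v(-1 - 1*(-2), -9)*P = (3 - (-1 - 1*(-2)))*(-96) = (3 - (-1 + 2))*(-96) = (3 - 1*1)*(-96) = (3 - 1)*(-96) = 2*(-96) = -192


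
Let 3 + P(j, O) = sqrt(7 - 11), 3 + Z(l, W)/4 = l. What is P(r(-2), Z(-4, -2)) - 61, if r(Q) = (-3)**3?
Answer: -64 + 2*I ≈ -64.0 + 2.0*I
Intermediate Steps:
r(Q) = -27
Z(l, W) = -12 + 4*l
P(j, O) = -3 + 2*I (P(j, O) = -3 + sqrt(7 - 11) = -3 + sqrt(-4) = -3 + 2*I)
P(r(-2), Z(-4, -2)) - 61 = (-3 + 2*I) - 61 = -64 + 2*I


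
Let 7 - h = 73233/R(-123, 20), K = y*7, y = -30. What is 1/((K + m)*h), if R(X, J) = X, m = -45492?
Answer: -41/1128747996 ≈ -3.6323e-8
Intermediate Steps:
K = -210 (K = -30*7 = -210)
h = 24698/41 (h = 7 - 73233/(-123) = 7 - 73233*(-1)/123 = 7 - 1*(-24411/41) = 7 + 24411/41 = 24698/41 ≈ 602.39)
1/((K + m)*h) = 1/((-210 - 45492)*(24698/41)) = (41/24698)/(-45702) = -1/45702*41/24698 = -41/1128747996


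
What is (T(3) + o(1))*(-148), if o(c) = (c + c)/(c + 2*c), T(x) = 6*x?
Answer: -8288/3 ≈ -2762.7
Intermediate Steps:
o(c) = ⅔ (o(c) = (2*c)/((3*c)) = (2*c)*(1/(3*c)) = ⅔)
(T(3) + o(1))*(-148) = (6*3 + ⅔)*(-148) = (18 + ⅔)*(-148) = (56/3)*(-148) = -8288/3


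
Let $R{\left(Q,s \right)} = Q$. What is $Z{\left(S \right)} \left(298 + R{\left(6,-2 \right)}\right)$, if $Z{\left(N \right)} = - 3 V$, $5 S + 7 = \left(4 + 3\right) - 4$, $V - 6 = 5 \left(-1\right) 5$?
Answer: $17328$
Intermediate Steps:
$V = -19$ ($V = 6 + 5 \left(-1\right) 5 = 6 - 25 = -19$)
$S = - \frac{4}{5}$ ($S = - \frac{7}{5} + \frac{\left(4 + 3\right) - 4}{5} = - \frac{7}{5} + \frac{7 - 4}{5} = - \frac{7}{5} + \frac{1}{5} \cdot 3 = - \frac{7}{5} + \frac{3}{5} = - \frac{4}{5} \approx -0.8$)
$Z{\left(N \right)} = 57$ ($Z{\left(N \right)} = \left(-3\right) \left(-19\right) = 57$)
$Z{\left(S \right)} \left(298 + R{\left(6,-2 \right)}\right) = 57 \left(298 + 6\right) = 57 \cdot 304 = 17328$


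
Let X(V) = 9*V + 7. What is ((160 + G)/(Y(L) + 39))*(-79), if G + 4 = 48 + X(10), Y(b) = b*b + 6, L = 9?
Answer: -3397/18 ≈ -188.72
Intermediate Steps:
Y(b) = 6 + b**2 (Y(b) = b**2 + 6 = 6 + b**2)
X(V) = 7 + 9*V
G = 141 (G = -4 + (48 + (7 + 9*10)) = -4 + (48 + (7 + 90)) = -4 + (48 + 97) = -4 + 145 = 141)
((160 + G)/(Y(L) + 39))*(-79) = ((160 + 141)/((6 + 9**2) + 39))*(-79) = (301/((6 + 81) + 39))*(-79) = (301/(87 + 39))*(-79) = (301/126)*(-79) = (301*(1/126))*(-79) = (43/18)*(-79) = -3397/18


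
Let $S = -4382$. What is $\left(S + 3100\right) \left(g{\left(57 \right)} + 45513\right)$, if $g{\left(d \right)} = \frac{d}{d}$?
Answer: $-58348948$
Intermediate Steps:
$g{\left(d \right)} = 1$
$\left(S + 3100\right) \left(g{\left(57 \right)} + 45513\right) = \left(-4382 + 3100\right) \left(1 + 45513\right) = \left(-1282\right) 45514 = -58348948$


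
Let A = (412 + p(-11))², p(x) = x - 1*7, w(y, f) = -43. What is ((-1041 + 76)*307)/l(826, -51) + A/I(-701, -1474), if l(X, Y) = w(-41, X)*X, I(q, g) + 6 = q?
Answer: -108249387/512474 ≈ -211.23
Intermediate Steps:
I(q, g) = -6 + q
p(x) = -7 + x (p(x) = x - 7 = -7 + x)
l(X, Y) = -43*X
A = 155236 (A = (412 + (-7 - 11))² = (412 - 18)² = 394² = 155236)
((-1041 + 76)*307)/l(826, -51) + A/I(-701, -1474) = ((-1041 + 76)*307)/((-43*826)) + 155236/(-6 - 701) = -965*307/(-35518) + 155236/(-707) = -296255*(-1/35518) + 155236*(-1/707) = 296255/35518 - 155236/707 = -108249387/512474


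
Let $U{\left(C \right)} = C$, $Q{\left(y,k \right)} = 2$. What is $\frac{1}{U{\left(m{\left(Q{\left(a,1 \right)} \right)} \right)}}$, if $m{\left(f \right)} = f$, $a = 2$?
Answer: $\frac{1}{2} \approx 0.5$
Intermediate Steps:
$\frac{1}{U{\left(m{\left(Q{\left(a,1 \right)} \right)} \right)}} = \frac{1}{2}$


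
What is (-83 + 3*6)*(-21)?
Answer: 1365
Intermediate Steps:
(-83 + 3*6)*(-21) = (-83 + 18)*(-21) = -65*(-21) = 1365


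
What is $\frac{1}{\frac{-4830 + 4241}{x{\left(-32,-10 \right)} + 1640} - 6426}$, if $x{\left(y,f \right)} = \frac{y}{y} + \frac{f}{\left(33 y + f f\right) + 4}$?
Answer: $- \frac{781121}{5019763910} \approx -0.00015561$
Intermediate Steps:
$x{\left(y,f \right)} = 1 + \frac{f}{4 + f^{2} + 33 y}$ ($x{\left(y,f \right)} = 1 + \frac{f}{\left(33 y + f^{2}\right) + 4} = 1 + \frac{f}{\left(f^{2} + 33 y\right) + 4} = 1 + \frac{f}{4 + f^{2} + 33 y}$)
$\frac{1}{\frac{-4830 + 4241}{x{\left(-32,-10 \right)} + 1640} - 6426} = \frac{1}{\frac{-4830 + 4241}{\frac{4 - 10 + \left(-10\right)^{2} + 33 \left(-32\right)}{4 + \left(-10\right)^{2} + 33 \left(-32\right)} + 1640} - 6426} = \frac{1}{- \frac{589}{\frac{4 - 10 + 100 - 1056}{4 + 100 - 1056} + 1640} - 6426} = \frac{1}{- \frac{589}{\frac{1}{-952} \left(-962\right) + 1640} - 6426} = \frac{1}{- \frac{589}{\left(- \frac{1}{952}\right) \left(-962\right) + 1640} - 6426} = \frac{1}{- \frac{589}{\frac{481}{476} + 1640} - 6426} = \frac{1}{- \frac{589}{\frac{781121}{476}} - 6426} = \frac{1}{\left(-589\right) \frac{476}{781121} - 6426} = \frac{1}{- \frac{280364}{781121} - 6426} = \frac{1}{- \frac{5019763910}{781121}} = - \frac{781121}{5019763910}$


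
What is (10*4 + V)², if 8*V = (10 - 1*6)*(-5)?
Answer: 5625/4 ≈ 1406.3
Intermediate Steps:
V = -5/2 (V = ((10 - 1*6)*(-5))/8 = ((10 - 6)*(-5))/8 = (4*(-5))/8 = (⅛)*(-20) = -5/2 ≈ -2.5000)
(10*4 + V)² = (10*4 - 5/2)² = (40 - 5/2)² = (75/2)² = 5625/4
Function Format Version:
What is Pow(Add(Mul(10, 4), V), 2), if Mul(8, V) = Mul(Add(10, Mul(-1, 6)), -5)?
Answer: Rational(5625, 4) ≈ 1406.3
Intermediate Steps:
V = Rational(-5, 2) (V = Mul(Rational(1, 8), Mul(Add(10, Mul(-1, 6)), -5)) = Mul(Rational(1, 8), Mul(Add(10, -6), -5)) = Mul(Rational(1, 8), Mul(4, -5)) = Mul(Rational(1, 8), -20) = Rational(-5, 2) ≈ -2.5000)
Pow(Add(Mul(10, 4), V), 2) = Pow(Add(Mul(10, 4), Rational(-5, 2)), 2) = Pow(Add(40, Rational(-5, 2)), 2) = Pow(Rational(75, 2), 2) = Rational(5625, 4)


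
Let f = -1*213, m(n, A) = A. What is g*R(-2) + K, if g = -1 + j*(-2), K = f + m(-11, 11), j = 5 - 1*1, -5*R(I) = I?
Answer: -1028/5 ≈ -205.60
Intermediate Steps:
f = -213
R(I) = -I/5
j = 4 (j = 5 - 1 = 4)
K = -202 (K = -213 + 11 = -202)
g = -9 (g = -1 + 4*(-2) = -1 - 8 = -9)
g*R(-2) + K = -(-9)*(-2)/5 - 202 = -9*⅖ - 202 = -18/5 - 202 = -1028/5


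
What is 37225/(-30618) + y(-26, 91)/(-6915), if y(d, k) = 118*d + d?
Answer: -54226261/70574490 ≈ -0.76836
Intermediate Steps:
y(d, k) = 119*d
37225/(-30618) + y(-26, 91)/(-6915) = 37225/(-30618) + (119*(-26))/(-6915) = 37225*(-1/30618) - 3094*(-1/6915) = -37225/30618 + 3094/6915 = -54226261/70574490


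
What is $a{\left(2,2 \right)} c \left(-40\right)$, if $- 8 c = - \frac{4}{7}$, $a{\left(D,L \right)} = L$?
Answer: $- \frac{40}{7} \approx -5.7143$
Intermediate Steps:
$c = \frac{1}{14}$ ($c = - \frac{\left(-4\right) \frac{1}{7}}{8} = \left(- \frac{1}{8}\right) \left(- \frac{4}{7}\right) = \frac{1}{14} \approx 0.071429$)
$a{\left(2,2 \right)} c \left(-40\right) = 2 \cdot \frac{1}{14} \left(-40\right) = \frac{1}{7} \left(-40\right) = - \frac{40}{7}$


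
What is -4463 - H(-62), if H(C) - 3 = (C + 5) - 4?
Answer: -4405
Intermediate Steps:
H(C) = 4 + C (H(C) = 3 + ((C + 5) - 4) = 3 + ((5 + C) - 4) = 3 + (1 + C) = 4 + C)
-4463 - H(-62) = -4463 - (4 - 62) = -4463 - 1*(-58) = -4463 + 58 = -4405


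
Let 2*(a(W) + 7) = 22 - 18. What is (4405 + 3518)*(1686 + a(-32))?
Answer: 13318563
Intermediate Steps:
a(W) = -5 (a(W) = -7 + (22 - 18)/2 = -7 + (½)*4 = -7 + 2 = -5)
(4405 + 3518)*(1686 + a(-32)) = (4405 + 3518)*(1686 - 5) = 7923*1681 = 13318563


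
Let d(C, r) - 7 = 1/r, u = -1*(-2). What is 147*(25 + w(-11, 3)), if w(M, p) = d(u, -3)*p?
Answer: 6615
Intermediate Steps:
u = 2
d(C, r) = 7 + 1/r
w(M, p) = 20*p/3 (w(M, p) = (7 + 1/(-3))*p = (7 - ⅓)*p = 20*p/3)
147*(25 + w(-11, 3)) = 147*(25 + (20/3)*3) = 147*(25 + 20) = 147*45 = 6615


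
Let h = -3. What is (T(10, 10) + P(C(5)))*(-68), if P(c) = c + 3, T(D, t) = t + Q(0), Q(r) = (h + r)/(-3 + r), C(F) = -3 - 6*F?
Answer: 1292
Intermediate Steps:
C(F) = -3 - 6*F
Q(r) = 1 (Q(r) = (-3 + r)/(-3 + r) = 1)
T(D, t) = 1 + t (T(D, t) = t + 1 = 1 + t)
P(c) = 3 + c
(T(10, 10) + P(C(5)))*(-68) = ((1 + 10) + (3 + (-3 - 6*5)))*(-68) = (11 + (3 + (-3 - 30)))*(-68) = (11 + (3 - 33))*(-68) = (11 - 30)*(-68) = -19*(-68) = 1292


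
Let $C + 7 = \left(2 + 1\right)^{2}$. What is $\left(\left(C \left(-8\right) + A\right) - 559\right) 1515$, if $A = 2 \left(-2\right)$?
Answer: $-877185$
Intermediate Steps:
$A = -4$
$C = 2$ ($C = -7 + \left(2 + 1\right)^{2} = -7 + 3^{2} = -7 + 9 = 2$)
$\left(\left(C \left(-8\right) + A\right) - 559\right) 1515 = \left(\left(2 \left(-8\right) - 4\right) - 559\right) 1515 = \left(\left(-16 - 4\right) - 559\right) 1515 = \left(-20 - 559\right) 1515 = \left(-579\right) 1515 = -877185$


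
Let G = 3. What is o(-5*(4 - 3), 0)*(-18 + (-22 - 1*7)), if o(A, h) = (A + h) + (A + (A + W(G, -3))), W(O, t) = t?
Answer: 846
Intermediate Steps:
o(A, h) = -3 + h + 3*A (o(A, h) = (A + h) + (A + (A - 3)) = (A + h) + (A + (-3 + A)) = (A + h) + (-3 + 2*A) = -3 + h + 3*A)
o(-5*(4 - 3), 0)*(-18 + (-22 - 1*7)) = (-3 + 0 + 3*(-5*(4 - 3)))*(-18 + (-22 - 1*7)) = (-3 + 0 + 3*(-5*1))*(-18 + (-22 - 7)) = (-3 + 0 + 3*(-5))*(-18 - 29) = (-3 + 0 - 15)*(-47) = -18*(-47) = 846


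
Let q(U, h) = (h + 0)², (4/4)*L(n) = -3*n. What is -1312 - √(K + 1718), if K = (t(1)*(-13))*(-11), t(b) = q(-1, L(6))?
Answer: -1312 - 155*√2 ≈ -1531.2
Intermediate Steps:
L(n) = -3*n
q(U, h) = h²
t(b) = 324 (t(b) = (-3*6)² = (-18)² = 324)
K = 46332 (K = (324*(-13))*(-11) = -4212*(-11) = 46332)
-1312 - √(K + 1718) = -1312 - √(46332 + 1718) = -1312 - √48050 = -1312 - 155*√2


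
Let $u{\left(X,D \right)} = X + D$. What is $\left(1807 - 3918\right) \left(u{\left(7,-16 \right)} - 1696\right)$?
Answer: $3599255$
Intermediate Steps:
$u{\left(X,D \right)} = D + X$
$\left(1807 - 3918\right) \left(u{\left(7,-16 \right)} - 1696\right) = \left(1807 - 3918\right) \left(\left(-16 + 7\right) - 1696\right) = - 2111 \left(-9 - 1696\right) = \left(-2111\right) \left(-1705\right) = 3599255$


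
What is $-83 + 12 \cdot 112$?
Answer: $1261$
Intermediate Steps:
$-83 + 12 \cdot 112 = -83 + 1344 = 1261$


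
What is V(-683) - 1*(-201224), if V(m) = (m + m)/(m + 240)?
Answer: 89143598/443 ≈ 2.0123e+5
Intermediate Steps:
V(m) = 2*m/(240 + m) (V(m) = (2*m)/(240 + m) = 2*m/(240 + m))
V(-683) - 1*(-201224) = 2*(-683)/(240 - 683) - 1*(-201224) = 2*(-683)/(-443) + 201224 = 2*(-683)*(-1/443) + 201224 = 1366/443 + 201224 = 89143598/443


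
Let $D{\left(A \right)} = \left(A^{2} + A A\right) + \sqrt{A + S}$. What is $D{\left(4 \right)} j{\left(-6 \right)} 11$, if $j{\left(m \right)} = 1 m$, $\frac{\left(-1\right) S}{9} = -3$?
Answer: $-2112 - 66 \sqrt{31} \approx -2479.5$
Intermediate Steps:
$S = 27$ ($S = \left(-9\right) \left(-3\right) = 27$)
$j{\left(m \right)} = m$
$D{\left(A \right)} = \sqrt{27 + A} + 2 A^{2}$ ($D{\left(A \right)} = \left(A^{2} + A A\right) + \sqrt{A + 27} = \left(A^{2} + A^{2}\right) + \sqrt{27 + A} = 2 A^{2} + \sqrt{27 + A} = \sqrt{27 + A} + 2 A^{2}$)
$D{\left(4 \right)} j{\left(-6 \right)} 11 = \left(\sqrt{27 + 4} + 2 \cdot 4^{2}\right) \left(-6\right) 11 = \left(\sqrt{31} + 2 \cdot 16\right) \left(-6\right) 11 = \left(\sqrt{31} + 32\right) \left(-6\right) 11 = \left(32 + \sqrt{31}\right) \left(-6\right) 11 = \left(-192 - 6 \sqrt{31}\right) 11 = -2112 - 66 \sqrt{31}$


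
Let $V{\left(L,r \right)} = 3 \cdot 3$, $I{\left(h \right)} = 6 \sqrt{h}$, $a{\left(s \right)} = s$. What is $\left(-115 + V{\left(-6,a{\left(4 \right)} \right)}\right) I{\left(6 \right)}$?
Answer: $- 636 \sqrt{6} \approx -1557.9$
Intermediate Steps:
$V{\left(L,r \right)} = 9$
$\left(-115 + V{\left(-6,a{\left(4 \right)} \right)}\right) I{\left(6 \right)} = \left(-115 + 9\right) 6 \sqrt{6} = - 106 \cdot 6 \sqrt{6} = - 636 \sqrt{6}$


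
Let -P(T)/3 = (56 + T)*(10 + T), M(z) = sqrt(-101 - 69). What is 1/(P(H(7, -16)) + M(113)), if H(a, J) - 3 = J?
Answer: -I/(sqrt(170) - 387*I) ≈ 0.002581 - 8.6958e-5*I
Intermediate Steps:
H(a, J) = 3 + J
M(z) = I*sqrt(170) (M(z) = sqrt(-170) = I*sqrt(170))
P(T) = -3*(10 + T)*(56 + T) (P(T) = -3*(56 + T)*(10 + T) = -3*(10 + T)*(56 + T))
1/(P(H(7, -16)) + M(113)) = 1/((-1680 - 198*(3 - 16) - 3*(3 - 16)**2) + I*sqrt(170)) = 1/((-1680 - 198*(-13) - 3*(-13)**2) + I*sqrt(170)) = 1/((-1680 + 2574 - 3*169) + I*sqrt(170)) = 1/((-1680 + 2574 - 507) + I*sqrt(170)) = 1/(387 + I*sqrt(170))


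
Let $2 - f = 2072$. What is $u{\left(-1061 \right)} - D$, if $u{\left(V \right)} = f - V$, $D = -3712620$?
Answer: $3711611$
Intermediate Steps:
$f = -2070$ ($f = 2 - 2072 = -2070$)
$u{\left(V \right)} = -2070 - V$
$u{\left(-1061 \right)} - D = \left(-2070 - -1061\right) - -3712620 = \left(-2070 + 1061\right) + 3712620 = -1009 + 3712620 = 3711611$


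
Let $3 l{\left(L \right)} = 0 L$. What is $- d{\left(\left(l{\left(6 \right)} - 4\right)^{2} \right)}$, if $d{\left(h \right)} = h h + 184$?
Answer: $-440$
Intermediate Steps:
$l{\left(L \right)} = 0$ ($l{\left(L \right)} = \frac{0 L}{3} = \frac{1}{3} \cdot 0 = 0$)
$d{\left(h \right)} = 184 + h^{2}$ ($d{\left(h \right)} = h^{2} + 184 = 184 + h^{2}$)
$- d{\left(\left(l{\left(6 \right)} - 4\right)^{2} \right)} = - (184 + \left(\left(0 - 4\right)^{2}\right)^{2}) = - (184 + \left(\left(-4\right)^{2}\right)^{2}) = - (184 + 16^{2}) = - (184 + 256) = \left(-1\right) 440 = -440$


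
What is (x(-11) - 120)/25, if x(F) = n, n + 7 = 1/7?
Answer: -888/175 ≈ -5.0743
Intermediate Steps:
n = -48/7 (n = -7 + 1/7 = -7 + ⅐ = -48/7 ≈ -6.8571)
x(F) = -48/7
(x(-11) - 120)/25 = (-48/7 - 120)/25 = (1/25)*(-888/7) = -888/175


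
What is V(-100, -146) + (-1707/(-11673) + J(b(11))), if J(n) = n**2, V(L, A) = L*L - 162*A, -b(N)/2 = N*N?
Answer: 358813025/3891 ≈ 92216.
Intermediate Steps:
b(N) = -2*N**2 (b(N) = -2*N*N = -2*N**2)
V(L, A) = L**2 - 162*A
V(-100, -146) + (-1707/(-11673) + J(b(11))) = ((-100)**2 - 162*(-146)) + (-1707/(-11673) + (-2*11**2)**2) = (10000 + 23652) + (-1707*(-1/11673) + (-2*121)**2) = 33652 + (569/3891 + (-242)**2) = 33652 + (569/3891 + 58564) = 33652 + 227873093/3891 = 358813025/3891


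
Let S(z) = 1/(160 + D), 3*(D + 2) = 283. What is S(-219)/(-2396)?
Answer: -3/1813772 ≈ -1.6540e-6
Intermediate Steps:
D = 277/3 (D = -2 + (⅓)*283 = -2 + 283/3 = 277/3 ≈ 92.333)
S(z) = 3/757 (S(z) = 1/(160 + 277/3) = 1/(757/3) = 3/757)
S(-219)/(-2396) = (3/757)/(-2396) = (3/757)*(-1/2396) = -3/1813772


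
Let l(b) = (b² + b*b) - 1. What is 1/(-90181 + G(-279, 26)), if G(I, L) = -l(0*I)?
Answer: -1/90180 ≈ -1.1089e-5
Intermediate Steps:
l(b) = -1 + 2*b² (l(b) = (b² + b²) - 1 = 2*b² - 1 = -1 + 2*b²)
G(I, L) = 1 (G(I, L) = -(-1 + 2*(0*I)²) = -(-1 + 2*0²) = -(-1 + 2*0) = -(-1 + 0) = -1*(-1) = 1)
1/(-90181 + G(-279, 26)) = 1/(-90181 + 1) = 1/(-90180) = -1/90180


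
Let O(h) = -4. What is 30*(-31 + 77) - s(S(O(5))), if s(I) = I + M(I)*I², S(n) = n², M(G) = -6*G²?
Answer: 394580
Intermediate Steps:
s(I) = I - 6*I⁴ (s(I) = I + (-6*I²)*I² = I - 6*I⁴)
30*(-31 + 77) - s(S(O(5))) = 30*(-31 + 77) - ((-4)² - 6*((-4)²)⁴) = 30*46 - (16 - 6*16⁴) = 1380 - (16 - 6*65536) = 1380 - (16 - 393216) = 1380 - 1*(-393200) = 1380 + 393200 = 394580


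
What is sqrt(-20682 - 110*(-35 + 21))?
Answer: I*sqrt(19142) ≈ 138.35*I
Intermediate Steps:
sqrt(-20682 - 110*(-35 + 21)) = sqrt(-20682 - 110*(-14)) = sqrt(-20682 + 1540) = sqrt(-19142) = I*sqrt(19142)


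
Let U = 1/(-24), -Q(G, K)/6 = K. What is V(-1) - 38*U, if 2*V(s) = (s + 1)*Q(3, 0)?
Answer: 19/12 ≈ 1.5833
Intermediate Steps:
Q(G, K) = -6*K
U = -1/24 ≈ -0.041667
V(s) = 0 (V(s) = ((s + 1)*(-6*0))/2 = ((1 + s)*0)/2 = (1/2)*0 = 0)
V(-1) - 38*U = 0 - 38*(-1/24) = 0 + 19/12 = 19/12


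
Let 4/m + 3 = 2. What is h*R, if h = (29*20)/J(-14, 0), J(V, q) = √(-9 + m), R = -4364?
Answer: 2531120*I*√13/13 ≈ 7.0201e+5*I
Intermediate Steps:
m = -4 (m = 4/(-3 + 2) = 4/(-1) = 4*(-1) = -4)
J(V, q) = I*√13 (J(V, q) = √(-9 - 4) = √(-13) = I*√13)
h = -580*I*√13/13 (h = (29*20)/((I*√13)) = 580*(-I*√13/13) = -580*I*√13/13 ≈ -160.86*I)
h*R = -580*I*√13/13*(-4364) = 2531120*I*√13/13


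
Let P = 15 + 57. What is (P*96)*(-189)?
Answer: -1306368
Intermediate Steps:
P = 72
(P*96)*(-189) = (72*96)*(-189) = 6912*(-189) = -1306368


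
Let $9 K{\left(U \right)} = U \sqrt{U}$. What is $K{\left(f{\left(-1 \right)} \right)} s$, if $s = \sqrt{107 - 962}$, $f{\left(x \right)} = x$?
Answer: $\frac{\sqrt{95}}{3} \approx 3.2489$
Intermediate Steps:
$K{\left(U \right)} = \frac{U^{\frac{3}{2}}}{9}$ ($K{\left(U \right)} = \frac{U \sqrt{U}}{9} = \frac{U^{\frac{3}{2}}}{9}$)
$s = 3 i \sqrt{95}$ ($s = \sqrt{-855} = 3 i \sqrt{95} \approx 29.24 i$)
$K{\left(f{\left(-1 \right)} \right)} s = \frac{\left(-1\right)^{\frac{3}{2}}}{9} \cdot 3 i \sqrt{95} = \frac{\left(-1\right) i}{9} \cdot 3 i \sqrt{95} = - \frac{i}{9} \cdot 3 i \sqrt{95} = \frac{\sqrt{95}}{3}$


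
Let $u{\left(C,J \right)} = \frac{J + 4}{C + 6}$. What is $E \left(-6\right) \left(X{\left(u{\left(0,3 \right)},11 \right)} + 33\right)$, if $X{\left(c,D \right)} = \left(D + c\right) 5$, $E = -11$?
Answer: $6193$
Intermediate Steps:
$u{\left(C,J \right)} = \frac{4 + J}{6 + C}$
$X{\left(c,D \right)} = 5 D + 5 c$
$E \left(-6\right) \left(X{\left(u{\left(0,3 \right)},11 \right)} + 33\right) = \left(-11\right) \left(-6\right) \left(\left(5 \cdot 11 + 5 \frac{4 + 3}{6 + 0}\right) + 33\right) = 66 \left(\left(55 + 5 \cdot \frac{1}{6} \cdot 7\right) + 33\right) = 66 \left(\left(55 + 5 \cdot \frac{7}{6}\right) + 33\right) = 66 \left(\left(55 + \frac{35}{6}\right) + 33\right) = 66 \left(\frac{365}{6} + 33\right) = 66 \cdot \frac{563}{6} = 6193$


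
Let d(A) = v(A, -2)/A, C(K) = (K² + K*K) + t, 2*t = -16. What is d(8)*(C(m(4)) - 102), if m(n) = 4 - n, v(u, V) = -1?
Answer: 55/4 ≈ 13.750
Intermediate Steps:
t = -8 (t = (½)*(-16) = -8)
C(K) = -8 + 2*K² (C(K) = (K² + K*K) - 8 = (K² + K²) - 8 = 2*K² - 8 = -8 + 2*K²)
d(A) = -1/A
d(8)*(C(m(4)) - 102) = (-1/8)*((-8 + 2*(4 - 1*4)²) - 102) = (-1*⅛)*((-8 + 2*(4 - 4)²) - 102) = -((-8 + 2*0²) - 102)/8 = -((-8 + 2*0) - 102)/8 = -((-8 + 0) - 102)/8 = -(-8 - 102)/8 = -⅛*(-110) = 55/4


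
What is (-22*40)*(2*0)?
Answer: 0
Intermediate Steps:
(-22*40)*(2*0) = -880*0 = 0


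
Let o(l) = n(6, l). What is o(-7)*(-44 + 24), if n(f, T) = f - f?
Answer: 0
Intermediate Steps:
n(f, T) = 0
o(l) = 0
o(-7)*(-44 + 24) = 0*(-44 + 24) = 0*(-20) = 0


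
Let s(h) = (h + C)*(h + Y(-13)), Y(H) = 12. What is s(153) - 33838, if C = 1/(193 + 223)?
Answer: -3574523/416 ≈ -8592.6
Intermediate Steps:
C = 1/416 ≈ 0.0024038
s(h) = (12 + h)*(1/416 + h) (s(h) = (h + 1/416)*(h + 12) = (1/416 + h)*(12 + h) = (12 + h)*(1/416 + h))
s(153) - 33838 = (3/104 + 153**2 + (4993/416)*153) - 33838 = (3/104 + 23409 + 763929/416) - 33838 = 10502085/416 - 33838 = -3574523/416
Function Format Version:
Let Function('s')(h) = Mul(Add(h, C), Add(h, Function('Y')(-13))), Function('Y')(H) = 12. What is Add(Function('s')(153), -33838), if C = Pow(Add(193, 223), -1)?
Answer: Rational(-3574523, 416) ≈ -8592.6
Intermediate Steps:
C = Rational(1, 416) (C = Pow(416, -1) = Rational(1, 416) ≈ 0.0024038)
Function('s')(h) = Mul(Add(12, h), Add(Rational(1, 416), h)) (Function('s')(h) = Mul(Add(h, Rational(1, 416)), Add(h, 12)) = Mul(Add(Rational(1, 416), h), Add(12, h)) = Mul(Add(12, h), Add(Rational(1, 416), h)))
Add(Function('s')(153), -33838) = Add(Add(Rational(3, 104), Pow(153, 2), Mul(Rational(4993, 416), 153)), -33838) = Add(Add(Rational(3, 104), 23409, Rational(763929, 416)), -33838) = Add(Rational(10502085, 416), -33838) = Rational(-3574523, 416)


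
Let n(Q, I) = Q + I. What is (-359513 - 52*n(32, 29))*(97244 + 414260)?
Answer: -185514828240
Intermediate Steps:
n(Q, I) = I + Q
(-359513 - 52*n(32, 29))*(97244 + 414260) = (-359513 - 52*(29 + 32))*(97244 + 414260) = (-359513 - 52*61)*511504 = (-359513 - 3172)*511504 = -362685*511504 = -185514828240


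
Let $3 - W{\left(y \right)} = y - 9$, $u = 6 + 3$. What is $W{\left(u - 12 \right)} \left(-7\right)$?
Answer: $-105$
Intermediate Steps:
$u = 9$
$W{\left(y \right)} = 12 - y$ ($W{\left(y \right)} = 3 - \left(y - 9\right) = 3 - \left(-9 + y\right) = 12 - y$)
$W{\left(u - 12 \right)} \left(-7\right) = \left(12 - \left(9 - 12\right)\right) \left(-7\right) = \left(12 - -3\right) \left(-7\right) = \left(12 + 3\right) \left(-7\right) = 15 \left(-7\right) = -105$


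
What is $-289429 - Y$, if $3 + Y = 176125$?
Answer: $-465551$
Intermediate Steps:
$Y = 176122$ ($Y = -3 + 176125 = 176122$)
$-289429 - Y = -289429 - 176122 = -465551$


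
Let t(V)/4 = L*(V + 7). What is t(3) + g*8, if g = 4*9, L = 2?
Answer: 368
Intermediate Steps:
t(V) = 56 + 8*V (t(V) = 4*(2*(V + 7)) = 4*(2*(7 + V)) = 4*(14 + 2*V) = 56 + 8*V)
g = 36
t(3) + g*8 = (56 + 8*3) + 36*8 = (56 + 24) + 288 = 80 + 288 = 368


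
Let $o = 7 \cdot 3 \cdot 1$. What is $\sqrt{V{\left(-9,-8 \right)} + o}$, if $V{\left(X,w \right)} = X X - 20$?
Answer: $\sqrt{82} \approx 9.0554$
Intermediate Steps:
$o = 21$ ($o = 21 \cdot 1 = 21$)
$V{\left(X,w \right)} = -20 + X^{2}$ ($V{\left(X,w \right)} = X^{2} - 20 = -20 + X^{2}$)
$\sqrt{V{\left(-9,-8 \right)} + o} = \sqrt{\left(-20 + \left(-9\right)^{2}\right) + 21} = \sqrt{\left(-20 + 81\right) + 21} = \sqrt{61 + 21} = \sqrt{82}$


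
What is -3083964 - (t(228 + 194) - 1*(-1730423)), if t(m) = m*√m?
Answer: -4814387 - 422*√422 ≈ -4.8231e+6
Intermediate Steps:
t(m) = m^(3/2)
-3083964 - (t(228 + 194) - 1*(-1730423)) = -3083964 - ((228 + 194)^(3/2) - 1*(-1730423)) = -3083964 - (422^(3/2) + 1730423) = -3083964 - (422*√422 + 1730423) = -3083964 - (1730423 + 422*√422) = -3083964 + (-1730423 - 422*√422) = -4814387 - 422*√422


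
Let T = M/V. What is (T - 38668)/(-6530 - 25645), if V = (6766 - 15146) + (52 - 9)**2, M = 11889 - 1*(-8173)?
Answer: 656002/545805 ≈ 1.2019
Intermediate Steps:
M = 20062 (M = 11889 + 8173 = 20062)
V = -6531 (V = -8380 + 43**2 = -8380 + 1849 = -6531)
T = -2866/933 (T = 20062/(-6531) = 20062*(-1/6531) = -2866/933 ≈ -3.0718)
(T - 38668)/(-6530 - 25645) = (-2866/933 - 38668)/(-6530 - 25645) = -36080110/933/(-32175) = -36080110/933*(-1/32175) = 656002/545805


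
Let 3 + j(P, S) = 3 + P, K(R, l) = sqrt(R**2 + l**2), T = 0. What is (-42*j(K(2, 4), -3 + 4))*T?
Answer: 0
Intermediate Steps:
j(P, S) = P (j(P, S) = -3 + (3 + P) = P)
(-42*j(K(2, 4), -3 + 4))*T = -42*sqrt(2**2 + 4**2)*0 = -42*sqrt(4 + 16)*0 = -84*sqrt(5)*0 = 0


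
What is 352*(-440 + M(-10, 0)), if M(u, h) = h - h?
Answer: -154880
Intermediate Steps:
M(u, h) = 0
352*(-440 + M(-10, 0)) = 352*(-440 + 0) = 352*(-440) = -154880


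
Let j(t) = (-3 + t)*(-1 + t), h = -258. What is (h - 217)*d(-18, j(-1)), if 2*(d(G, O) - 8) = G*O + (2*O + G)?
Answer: 30875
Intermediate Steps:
j(t) = (-1 + t)*(-3 + t)
d(G, O) = 8 + O + G/2 + G*O/2 (d(G, O) = 8 + (G*O + (2*O + G))/2 = 8 + (G*O + (G + 2*O))/2 = 8 + (G + 2*O + G*O)/2 = 8 + (O + G/2 + G*O/2) = 8 + O + G/2 + G*O/2)
(h - 217)*d(-18, j(-1)) = (-258 - 217)*(8 + (3 + (-1)² - 4*(-1)) + (½)*(-18) + (½)*(-18)*(3 + (-1)² - 4*(-1))) = -475*(8 + (3 + 1 + 4) - 9 + (½)*(-18)*(3 + 1 + 4)) = -475*(8 + 8 - 9 + (½)*(-18)*8) = -475*(8 + 8 - 9 - 72) = -475*(-65) = 30875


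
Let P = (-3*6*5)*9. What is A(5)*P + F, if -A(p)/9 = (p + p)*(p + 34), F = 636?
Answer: 2843736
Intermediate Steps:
A(p) = -18*p*(34 + p) (A(p) = -9*(p + p)*(p + 34) = -9*2*p*(34 + p) = -18*p*(34 + p))
P = -810 (P = -18*5*9 = -90*9 = -810)
A(5)*P + F = -18*5*(34 + 5)*(-810) + 636 = -18*5*39*(-810) + 636 = -3510*(-810) + 636 = 2843100 + 636 = 2843736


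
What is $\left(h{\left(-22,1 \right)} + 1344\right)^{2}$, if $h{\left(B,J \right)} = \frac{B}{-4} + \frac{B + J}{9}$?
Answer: $\frac{65334889}{36} \approx 1.8149 \cdot 10^{6}$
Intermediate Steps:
$h{\left(B,J \right)} = - \frac{5 B}{36} + \frac{J}{9}$ ($h{\left(B,J \right)} = B \left(- \frac{1}{4}\right) + \left(B + J\right) \frac{1}{9} = - \frac{B}{4} + \left(\frac{B}{9} + \frac{J}{9}\right) = - \frac{5 B}{36} + \frac{J}{9}$)
$\left(h{\left(-22,1 \right)} + 1344\right)^{2} = \left(\left(\left(- \frac{5}{36}\right) \left(-22\right) + \frac{1}{9} \cdot 1\right) + 1344\right)^{2} = \left(\left(\frac{55}{18} + \frac{1}{9}\right) + 1344\right)^{2} = \left(\frac{19}{6} + 1344\right)^{2} = \left(\frac{8083}{6}\right)^{2} = \frac{65334889}{36}$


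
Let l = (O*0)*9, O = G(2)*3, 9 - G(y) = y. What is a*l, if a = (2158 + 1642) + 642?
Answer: 0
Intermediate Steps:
G(y) = 9 - y
O = 21 (O = (9 - 1*2)*3 = (9 - 2)*3 = 7*3 = 21)
l = 0 (l = (21*0)*9 = 0*9 = 0)
a = 4442 (a = 3800 + 642 = 4442)
a*l = 4442*0 = 0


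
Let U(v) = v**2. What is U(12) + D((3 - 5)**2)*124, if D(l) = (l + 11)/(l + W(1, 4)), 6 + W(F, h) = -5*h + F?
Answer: 388/7 ≈ 55.429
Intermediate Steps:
W(F, h) = -6 + F - 5*h (W(F, h) = -6 + (-5*h + F) = -6 + (F - 5*h) = -6 + F - 5*h)
D(l) = (11 + l)/(-25 + l) (D(l) = (l + 11)/(l + (-6 + 1 - 5*4)) = (11 + l)/(l + (-6 + 1 - 20)) = (11 + l)/(l - 25) = (11 + l)/(-25 + l))
U(12) + D((3 - 5)**2)*124 = 12**2 + ((11 + (3 - 5)**2)/(-25 + (3 - 5)**2))*124 = 144 + ((11 + (-2)**2)/(-25 + (-2)**2))*124 = 144 + ((11 + 4)/(-25 + 4))*124 = 144 + (15/(-21))*124 = 144 - 1/21*15*124 = 144 - 5/7*124 = 144 - 620/7 = 388/7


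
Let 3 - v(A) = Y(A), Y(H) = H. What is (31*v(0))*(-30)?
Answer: -2790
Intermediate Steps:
v(A) = 3 - A
(31*v(0))*(-30) = (31*(3 - 1*0))*(-30) = (31*(3 + 0))*(-30) = (31*3)*(-30) = 93*(-30) = -2790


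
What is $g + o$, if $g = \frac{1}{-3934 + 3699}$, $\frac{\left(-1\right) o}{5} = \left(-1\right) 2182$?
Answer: $\frac{2563849}{235} \approx 10910.0$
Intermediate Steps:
$o = 10910$ ($o = - 5 \left(\left(-1\right) 2182\right) = \left(-5\right) \left(-2182\right) = 10910$)
$g = - \frac{1}{235}$ ($g = \frac{1}{-235} = - \frac{1}{235} \approx -0.0042553$)
$g + o = - \frac{1}{235} + 10910 = \frac{2563849}{235}$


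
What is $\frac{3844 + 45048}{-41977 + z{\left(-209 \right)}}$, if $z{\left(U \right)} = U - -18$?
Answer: $- \frac{12223}{10542} \approx -1.1595$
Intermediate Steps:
$z{\left(U \right)} = 18 + U$ ($z{\left(U \right)} = U + 18 = 18 + U$)
$\frac{3844 + 45048}{-41977 + z{\left(-209 \right)}} = \frac{3844 + 45048}{-41977 + \left(18 - 209\right)} = \frac{48892}{-41977 - 191} = \frac{48892}{-42168} = 48892 \left(- \frac{1}{42168}\right) = - \frac{12223}{10542}$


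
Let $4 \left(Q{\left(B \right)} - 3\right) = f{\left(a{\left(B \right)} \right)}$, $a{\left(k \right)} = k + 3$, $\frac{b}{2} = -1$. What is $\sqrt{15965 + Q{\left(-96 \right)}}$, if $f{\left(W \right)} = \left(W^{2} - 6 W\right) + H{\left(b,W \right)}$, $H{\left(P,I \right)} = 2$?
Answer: $\frac{\sqrt{73081}}{2} \approx 135.17$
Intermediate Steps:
$b = -2$ ($b = 2 \left(-1\right) = -2$)
$a{\left(k \right)} = 3 + k$
$f{\left(W \right)} = 2 + W^{2} - 6 W$ ($f{\left(W \right)} = \left(W^{2} - 6 W\right) + 2 = 2 + W^{2} - 6 W$)
$Q{\left(B \right)} = -1 - \frac{3 B}{2} + \frac{\left(3 + B\right)^{2}}{4}$ ($Q{\left(B \right)} = 3 + \frac{2 + \left(3 + B\right)^{2} - 6 \left(3 + B\right)}{4} = 3 + \frac{2 + \left(3 + B\right)^{2} - \left(18 + 6 B\right)}{4} = 3 + \frac{-16 + \left(3 + B\right)^{2} - 6 B}{4} = 3 - \left(4 - \frac{\left(3 + B\right)^{2}}{4} + \frac{3 B}{2}\right) = -1 - \frac{3 B}{2} + \frac{\left(3 + B\right)^{2}}{4}$)
$\sqrt{15965 + Q{\left(-96 \right)}} = \sqrt{15965 + \left(\frac{5}{4} + \frac{\left(-96\right)^{2}}{4}\right)} = \sqrt{15965 + \left(\frac{5}{4} + \frac{1}{4} \cdot 9216\right)} = \sqrt{15965 + \left(\frac{5}{4} + 2304\right)} = \sqrt{15965 + \frac{9221}{4}} = \sqrt{\frac{73081}{4}} = \frac{\sqrt{73081}}{2}$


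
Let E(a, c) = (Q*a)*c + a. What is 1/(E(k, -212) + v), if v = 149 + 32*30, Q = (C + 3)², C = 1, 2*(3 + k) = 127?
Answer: -2/408093 ≈ -4.9008e-6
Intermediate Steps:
k = 121/2 (k = -3 + (½)*127 = -3 + 127/2 = 121/2 ≈ 60.500)
Q = 16 (Q = (1 + 3)² = 4² = 16)
E(a, c) = a + 16*a*c (E(a, c) = (16*a)*c + a = 16*a*c + a = a + 16*a*c)
v = 1109 (v = 149 + 960 = 1109)
1/(E(k, -212) + v) = 1/(121*(1 + 16*(-212))/2 + 1109) = 1/(121*(1 - 3392)/2 + 1109) = 1/((121/2)*(-3391) + 1109) = 1/(-410311/2 + 1109) = 1/(-408093/2) = -2/408093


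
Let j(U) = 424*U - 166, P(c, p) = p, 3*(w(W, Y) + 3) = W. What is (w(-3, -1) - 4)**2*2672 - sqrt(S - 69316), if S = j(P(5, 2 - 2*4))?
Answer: 171008 - I*sqrt(72026) ≈ 1.7101e+5 - 268.38*I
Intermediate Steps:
w(W, Y) = -3 + W/3
j(U) = -166 + 424*U
S = -2710 (S = -166 + 424*(2 - 2*4) = -166 + 424*(2 - 8) = -166 + 424*(-6) = -166 - 2544 = -2710)
(w(-3, -1) - 4)**2*2672 - sqrt(S - 69316) = ((-3 + (1/3)*(-3)) - 4)**2*2672 - sqrt(-2710 - 69316) = ((-3 - 1) - 4)**2*2672 - sqrt(-72026) = (-4 - 4)**2*2672 - I*sqrt(72026) = (-8)**2*2672 - I*sqrt(72026) = 64*2672 - I*sqrt(72026) = 171008 - I*sqrt(72026)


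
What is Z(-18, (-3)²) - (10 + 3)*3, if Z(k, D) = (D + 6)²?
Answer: 186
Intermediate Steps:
Z(k, D) = (6 + D)²
Z(-18, (-3)²) - (10 + 3)*3 = (6 + (-3)²)² - (10 + 3)*3 = (6 + 9)² - 13*3 = 15² - 1*39 = 225 - 39 = 186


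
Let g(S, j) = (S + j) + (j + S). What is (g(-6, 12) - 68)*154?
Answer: -8624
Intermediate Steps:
g(S, j) = 2*S + 2*j (g(S, j) = (S + j) + (S + j) = 2*S + 2*j)
(g(-6, 12) - 68)*154 = ((2*(-6) + 2*12) - 68)*154 = ((-12 + 24) - 68)*154 = (12 - 68)*154 = -56*154 = -8624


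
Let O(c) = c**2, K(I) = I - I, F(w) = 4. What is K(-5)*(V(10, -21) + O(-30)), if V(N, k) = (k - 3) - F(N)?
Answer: 0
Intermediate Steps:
K(I) = 0
V(N, k) = -7 + k (V(N, k) = (k - 3) - 1*4 = (-3 + k) - 4 = -7 + k)
K(-5)*(V(10, -21) + O(-30)) = 0*((-7 - 21) + (-30)**2) = 0*(-28 + 900) = 0*872 = 0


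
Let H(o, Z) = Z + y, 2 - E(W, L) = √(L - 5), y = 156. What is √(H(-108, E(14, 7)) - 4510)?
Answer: √(-4352 - √2) ≈ 65.98*I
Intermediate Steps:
E(W, L) = 2 - √(-5 + L) (E(W, L) = 2 - √(L - 5) = 2 - √(-5 + L))
H(o, Z) = 156 + Z (H(o, Z) = Z + 156 = 156 + Z)
√(H(-108, E(14, 7)) - 4510) = √((156 + (2 - √(-5 + 7))) - 4510) = √((156 + (2 - √2)) - 4510) = √((158 - √2) - 4510) = √(-4352 - √2)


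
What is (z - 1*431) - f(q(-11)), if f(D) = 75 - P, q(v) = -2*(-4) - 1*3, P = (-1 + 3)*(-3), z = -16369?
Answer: -16881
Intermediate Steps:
P = -6 (P = 2*(-3) = -6)
q(v) = 5 (q(v) = 8 - 3 = 5)
f(D) = 81 (f(D) = 75 - 1*(-6) = 75 + 6 = 81)
(z - 1*431) - f(q(-11)) = (-16369 - 1*431) - 1*81 = (-16369 - 431) - 81 = -16800 - 81 = -16881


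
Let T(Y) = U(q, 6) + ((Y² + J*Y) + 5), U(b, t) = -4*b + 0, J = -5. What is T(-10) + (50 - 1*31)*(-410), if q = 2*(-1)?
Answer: -7627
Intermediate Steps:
q = -2
U(b, t) = -4*b
T(Y) = 13 + Y² - 5*Y (T(Y) = -4*(-2) + ((Y² - 5*Y) + 5) = 8 + (5 + Y² - 5*Y) = 13 + Y² - 5*Y)
T(-10) + (50 - 1*31)*(-410) = (13 + (-10)² - 5*(-10)) + (50 - 1*31)*(-410) = (13 + 100 + 50) + (50 - 31)*(-410) = 163 + 19*(-410) = 163 - 7790 = -7627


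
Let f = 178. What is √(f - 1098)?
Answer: 2*I*√230 ≈ 30.332*I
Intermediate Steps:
√(f - 1098) = √(178 - 1098) = √(-920) = 2*I*√230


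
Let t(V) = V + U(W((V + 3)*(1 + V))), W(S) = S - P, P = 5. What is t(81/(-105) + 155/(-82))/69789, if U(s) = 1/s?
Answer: -373622208161/9176529169041570 ≈ -4.0715e-5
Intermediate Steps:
W(S) = -5 + S (W(S) = S - 1*5 = S - 5 = -5 + S)
t(V) = V + 1/(-5 + (1 + V)*(3 + V)) (t(V) = V + 1/(-5 + (V + 3)*(1 + V)) = V + 1/(-5 + (3 + V)*(1 + V)) = V + 1/(-5 + (1 + V)*(3 + V)))
t(81/(-105) + 155/(-82))/69789 = ((81/(-105) + 155/(-82)) + 1/(-2 + (81/(-105) + 155/(-82))² + 4*(81/(-105) + 155/(-82))))/69789 = ((81*(-1/105) + 155*(-1/82)) + 1/(-2 + (81*(-1/105) + 155*(-1/82))² + 4*(81*(-1/105) + 155*(-1/82))))*(1/69789) = ((-27/35 - 155/82) + 1/(-2 + (-27/35 - 155/82)² + 4*(-27/35 - 155/82)))*(1/69789) = (-7639/2870 + 1/(-2 + (-7639/2870)² + 4*(-7639/2870)))*(1/69789) = (-7639/2870 + 1/(-2 + 58354321/8236900 - 15278/1435))*(1/69789) = (-7639/2870 + 1/(-45815199/8236900))*(1/69789) = (-7639/2870 - 8236900/45815199)*(1/69789) = -373622208161/131489621130*1/69789 = -373622208161/9176529169041570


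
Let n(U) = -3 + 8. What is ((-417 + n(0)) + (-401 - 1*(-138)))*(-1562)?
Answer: 1054350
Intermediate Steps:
n(U) = 5
((-417 + n(0)) + (-401 - 1*(-138)))*(-1562) = ((-417 + 5) + (-401 - 1*(-138)))*(-1562) = (-412 + (-401 + 138))*(-1562) = (-412 - 263)*(-1562) = -675*(-1562) = 1054350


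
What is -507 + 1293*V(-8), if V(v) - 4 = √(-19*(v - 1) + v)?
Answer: 4665 + 1293*√163 ≈ 21173.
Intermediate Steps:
V(v) = 4 + √(19 - 18*v) (V(v) = 4 + √(-19*(v - 1) + v) = 4 + √(-19*(-1 + v) + v) = 4 + √((19 - 19*v) + v) = 4 + √(19 - 18*v))
-507 + 1293*V(-8) = -507 + 1293*(4 + √(19 - 18*(-8))) = -507 + 1293*(4 + √(19 + 144)) = -507 + 1293*(4 + √163) = -507 + (5172 + 1293*√163) = 4665 + 1293*√163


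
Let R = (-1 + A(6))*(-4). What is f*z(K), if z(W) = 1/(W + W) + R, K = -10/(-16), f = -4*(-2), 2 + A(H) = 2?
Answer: 192/5 ≈ 38.400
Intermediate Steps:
A(H) = 0 (A(H) = -2 + 2 = 0)
f = 8
K = 5/8 (K = -10*(-1/16) = 5/8 ≈ 0.62500)
R = 4 (R = (-1 + 0)*(-4) = -1*(-4) = 4)
z(W) = 4 + 1/(2*W) (z(W) = 1/(W + W) + 4 = 1/(2*W) + 4 = 4 + 1/(2*W))
f*z(K) = 8*(4 + 1/(2*(5/8))) = 8*(4 + (½)*(8/5)) = 8*(4 + ⅘) = 8*(24/5) = 192/5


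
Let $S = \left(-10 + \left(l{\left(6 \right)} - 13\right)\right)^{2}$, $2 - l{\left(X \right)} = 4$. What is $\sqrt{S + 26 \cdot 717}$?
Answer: $\sqrt{19267} \approx 138.81$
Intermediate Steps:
$l{\left(X \right)} = -2$ ($l{\left(X \right)} = 2 - 4 = -2$)
$S = 625$ ($S = \left(-10 - 15\right)^{2} = \left(-25\right)^{2} = 625$)
$\sqrt{S + 26 \cdot 717} = \sqrt{625 + 26 \cdot 717} = \sqrt{625 + 18642} = \sqrt{19267}$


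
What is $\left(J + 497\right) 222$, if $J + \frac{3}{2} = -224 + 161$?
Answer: $96015$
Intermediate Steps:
$J = - \frac{129}{2}$ ($J = - \frac{3}{2} + \left(-224 + 161\right) = - \frac{3}{2} - 63 = - \frac{129}{2} \approx -64.5$)
$\left(J + 497\right) 222 = \left(- \frac{129}{2} + 497\right) 222 = \frac{865}{2} \cdot 222 = 96015$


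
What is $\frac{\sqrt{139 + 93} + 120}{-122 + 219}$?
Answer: $\frac{120}{97} + \frac{2 \sqrt{58}}{97} \approx 1.3941$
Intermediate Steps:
$\frac{\sqrt{139 + 93} + 120}{-122 + 219} = \frac{\sqrt{232} + 120}{97} = \left(2 \sqrt{58} + 120\right) \frac{1}{97} = \left(120 + 2 \sqrt{58}\right) \frac{1}{97} = \frac{120}{97} + \frac{2 \sqrt{58}}{97}$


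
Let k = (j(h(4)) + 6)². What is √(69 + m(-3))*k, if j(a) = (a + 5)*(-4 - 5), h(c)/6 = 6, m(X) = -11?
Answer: 131769*√58 ≈ 1.0035e+6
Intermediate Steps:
h(c) = 36 (h(c) = 6*6 = 36)
j(a) = -45 - 9*a (j(a) = (5 + a)*(-9) = -45 - 9*a)
k = 131769 (k = ((-45 - 9*36) + 6)² = ((-45 - 324) + 6)² = (-369 + 6)² = (-363)² = 131769)
√(69 + m(-3))*k = √(69 - 11)*131769 = √58*131769 = 131769*√58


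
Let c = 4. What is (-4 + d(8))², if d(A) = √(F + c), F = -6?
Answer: (4 - I*√2)² ≈ 14.0 - 11.314*I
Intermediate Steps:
d(A) = I*√2 (d(A) = √(-6 + 4) = √(-2) = I*√2)
(-4 + d(8))² = (-4 + I*√2)²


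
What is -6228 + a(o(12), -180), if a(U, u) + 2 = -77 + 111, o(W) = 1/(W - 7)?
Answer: -6196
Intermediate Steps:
o(W) = 1/(-7 + W)
a(U, u) = 32 (a(U, u) = -2 + (-77 + 111) = -2 + 34 = 32)
-6228 + a(o(12), -180) = -6228 + 32 = -6196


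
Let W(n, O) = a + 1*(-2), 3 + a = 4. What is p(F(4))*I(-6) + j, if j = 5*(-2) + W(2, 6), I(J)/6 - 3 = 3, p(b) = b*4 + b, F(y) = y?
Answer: 709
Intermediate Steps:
a = 1 (a = -3 + 4 = 1)
W(n, O) = -1 (W(n, O) = 1 + 1*(-2) = 1 - 2 = -1)
p(b) = 5*b (p(b) = 4*b + b = 5*b)
I(J) = 36 (I(J) = 18 + 6*3 = 18 + 18 = 36)
j = -11 (j = 5*(-2) - 1 = -10 - 1 = -11)
p(F(4))*I(-6) + j = (5*4)*36 - 11 = 20*36 - 11 = 720 - 11 = 709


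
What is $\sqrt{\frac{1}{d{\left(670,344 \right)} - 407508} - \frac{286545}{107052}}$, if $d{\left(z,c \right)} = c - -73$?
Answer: $\frac{i \sqrt{141210997252618939239}}{7263317622} \approx 1.6361 i$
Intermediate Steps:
$d{\left(z,c \right)} = 73 + c$ ($d{\left(z,c \right)} = c + 73 = 73 + c$)
$\sqrt{\frac{1}{d{\left(670,344 \right)} - 407508} - \frac{286545}{107052}} = \sqrt{\frac{1}{\left(73 + 344\right) - 407508} - \frac{286545}{107052}} = \sqrt{\frac{1}{417 - 407508} - \frac{95515}{35684}} = \sqrt{\frac{1}{-407091} - \frac{95515}{35684}} = \sqrt{- \frac{1}{407091} - \frac{95515}{35684}} = \sqrt{- \frac{38883332549}{14526635244}} = \frac{i \sqrt{141210997252618939239}}{7263317622}$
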